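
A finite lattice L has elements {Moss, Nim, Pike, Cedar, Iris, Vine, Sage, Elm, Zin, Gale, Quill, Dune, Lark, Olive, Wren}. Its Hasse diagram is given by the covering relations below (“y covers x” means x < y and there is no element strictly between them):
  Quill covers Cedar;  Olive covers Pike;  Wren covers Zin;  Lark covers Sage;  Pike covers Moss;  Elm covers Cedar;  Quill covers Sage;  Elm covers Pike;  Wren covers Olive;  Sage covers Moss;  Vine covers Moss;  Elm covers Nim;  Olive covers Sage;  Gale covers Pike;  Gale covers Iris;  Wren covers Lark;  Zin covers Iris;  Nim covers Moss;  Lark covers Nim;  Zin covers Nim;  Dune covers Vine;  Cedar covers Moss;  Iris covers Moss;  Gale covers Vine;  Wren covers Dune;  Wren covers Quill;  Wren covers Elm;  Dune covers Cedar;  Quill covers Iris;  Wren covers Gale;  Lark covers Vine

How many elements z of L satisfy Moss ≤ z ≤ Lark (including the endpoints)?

The interval [Moss, Lark] = {Lark, Moss, Nim, Sage, Vine}, which has 5 elements.

5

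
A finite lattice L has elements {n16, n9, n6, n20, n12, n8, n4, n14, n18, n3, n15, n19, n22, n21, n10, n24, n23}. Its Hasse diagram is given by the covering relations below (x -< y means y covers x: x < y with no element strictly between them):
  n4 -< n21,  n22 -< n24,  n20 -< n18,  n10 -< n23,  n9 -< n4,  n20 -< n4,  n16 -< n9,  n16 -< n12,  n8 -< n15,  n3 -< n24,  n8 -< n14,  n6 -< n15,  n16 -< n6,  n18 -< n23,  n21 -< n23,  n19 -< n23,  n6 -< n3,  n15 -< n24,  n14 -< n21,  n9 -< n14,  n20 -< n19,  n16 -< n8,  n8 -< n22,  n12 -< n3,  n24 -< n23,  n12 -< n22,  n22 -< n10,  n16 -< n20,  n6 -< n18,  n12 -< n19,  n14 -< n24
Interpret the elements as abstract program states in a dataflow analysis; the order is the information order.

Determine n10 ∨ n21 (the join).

n23

Common upper bounds of {n10, n21}: n23.
The least among these is n23.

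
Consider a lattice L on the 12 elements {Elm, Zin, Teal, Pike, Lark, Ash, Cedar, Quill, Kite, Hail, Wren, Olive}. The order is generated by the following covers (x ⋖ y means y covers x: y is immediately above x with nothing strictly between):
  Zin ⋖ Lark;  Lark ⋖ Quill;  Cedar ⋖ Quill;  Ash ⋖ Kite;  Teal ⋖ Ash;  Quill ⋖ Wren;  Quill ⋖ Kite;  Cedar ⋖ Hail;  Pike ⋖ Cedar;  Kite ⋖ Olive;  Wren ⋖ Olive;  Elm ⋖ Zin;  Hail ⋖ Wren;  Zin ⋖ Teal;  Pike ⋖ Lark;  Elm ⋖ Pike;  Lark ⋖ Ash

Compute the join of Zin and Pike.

Common upper bounds of {Zin, Pike}: Ash, Kite, Lark, Olive, Quill, Wren.
The least among these is Lark.

Lark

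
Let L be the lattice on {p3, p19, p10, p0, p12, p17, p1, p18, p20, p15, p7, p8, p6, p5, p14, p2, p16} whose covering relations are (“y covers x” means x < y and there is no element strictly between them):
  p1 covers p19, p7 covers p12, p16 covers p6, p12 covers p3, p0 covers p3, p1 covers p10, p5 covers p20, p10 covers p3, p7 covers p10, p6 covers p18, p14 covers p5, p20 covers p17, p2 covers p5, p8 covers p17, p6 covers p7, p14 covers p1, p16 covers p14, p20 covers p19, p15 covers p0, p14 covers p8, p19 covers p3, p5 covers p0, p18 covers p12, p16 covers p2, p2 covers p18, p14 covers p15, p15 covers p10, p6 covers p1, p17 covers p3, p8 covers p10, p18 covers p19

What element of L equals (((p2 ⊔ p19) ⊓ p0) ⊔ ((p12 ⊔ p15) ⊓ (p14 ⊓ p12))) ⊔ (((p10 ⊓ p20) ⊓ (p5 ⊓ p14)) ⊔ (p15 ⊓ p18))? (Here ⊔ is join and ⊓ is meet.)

p0

p2 ∨ p19 = p2
p2 ∧ p0 = p0
p12 ∨ p15 = p16
p14 ∧ p12 = p3
p16 ∧ p3 = p3
p0 ∨ p3 = p0
p10 ∧ p20 = p3
p5 ∧ p14 = p5
p3 ∧ p5 = p3
p15 ∧ p18 = p3
p3 ∨ p3 = p3
p0 ∨ p3 = p0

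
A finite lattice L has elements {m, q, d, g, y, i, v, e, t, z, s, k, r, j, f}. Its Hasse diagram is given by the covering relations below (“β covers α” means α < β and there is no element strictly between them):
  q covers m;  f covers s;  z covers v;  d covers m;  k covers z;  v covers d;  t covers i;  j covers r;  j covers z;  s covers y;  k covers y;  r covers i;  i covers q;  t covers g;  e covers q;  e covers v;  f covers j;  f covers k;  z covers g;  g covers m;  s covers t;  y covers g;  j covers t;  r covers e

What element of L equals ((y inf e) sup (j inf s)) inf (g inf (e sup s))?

g

y ∧ e = m
j ∧ s = t
m ∨ t = t
e ∨ s = f
g ∧ f = g
t ∧ g = g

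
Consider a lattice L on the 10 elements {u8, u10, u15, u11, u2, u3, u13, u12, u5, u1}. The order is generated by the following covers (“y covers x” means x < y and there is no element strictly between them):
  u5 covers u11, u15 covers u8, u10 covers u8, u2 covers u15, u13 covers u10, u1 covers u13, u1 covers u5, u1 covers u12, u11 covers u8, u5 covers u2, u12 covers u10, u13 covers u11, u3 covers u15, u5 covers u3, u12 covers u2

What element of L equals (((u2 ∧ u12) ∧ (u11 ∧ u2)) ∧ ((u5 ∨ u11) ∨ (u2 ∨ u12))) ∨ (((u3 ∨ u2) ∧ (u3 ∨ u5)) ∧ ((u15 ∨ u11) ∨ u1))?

u5

u2 ∧ u12 = u2
u11 ∧ u2 = u8
u2 ∧ u8 = u8
u5 ∨ u11 = u5
u2 ∨ u12 = u12
u5 ∨ u12 = u1
u8 ∧ u1 = u8
u3 ∨ u2 = u5
u3 ∨ u5 = u5
u5 ∧ u5 = u5
u15 ∨ u11 = u5
u5 ∨ u1 = u1
u5 ∧ u1 = u5
u8 ∨ u5 = u5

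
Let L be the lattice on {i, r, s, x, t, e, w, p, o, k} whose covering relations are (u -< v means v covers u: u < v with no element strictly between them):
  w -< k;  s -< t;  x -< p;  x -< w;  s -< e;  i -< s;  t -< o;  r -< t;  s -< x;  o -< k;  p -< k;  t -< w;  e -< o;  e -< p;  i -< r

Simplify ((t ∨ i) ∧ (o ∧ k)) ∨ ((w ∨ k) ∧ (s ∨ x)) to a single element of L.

w

t ∨ i = t
o ∧ k = o
t ∧ o = t
w ∨ k = k
s ∨ x = x
k ∧ x = x
t ∨ x = w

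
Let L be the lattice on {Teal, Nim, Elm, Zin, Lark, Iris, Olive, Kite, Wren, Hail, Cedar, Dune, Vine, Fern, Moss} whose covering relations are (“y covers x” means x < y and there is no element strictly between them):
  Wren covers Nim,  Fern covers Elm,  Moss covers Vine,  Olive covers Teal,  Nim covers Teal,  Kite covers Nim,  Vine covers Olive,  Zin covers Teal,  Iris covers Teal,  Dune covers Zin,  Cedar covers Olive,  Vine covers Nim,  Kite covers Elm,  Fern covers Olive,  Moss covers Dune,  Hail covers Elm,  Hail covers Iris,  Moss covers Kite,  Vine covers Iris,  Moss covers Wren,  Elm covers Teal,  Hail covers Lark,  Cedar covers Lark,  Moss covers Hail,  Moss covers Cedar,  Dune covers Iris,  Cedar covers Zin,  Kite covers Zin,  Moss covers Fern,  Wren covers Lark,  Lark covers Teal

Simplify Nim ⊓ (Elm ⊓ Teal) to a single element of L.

Teal

Elm ∧ Teal = Teal
Nim ∧ Teal = Teal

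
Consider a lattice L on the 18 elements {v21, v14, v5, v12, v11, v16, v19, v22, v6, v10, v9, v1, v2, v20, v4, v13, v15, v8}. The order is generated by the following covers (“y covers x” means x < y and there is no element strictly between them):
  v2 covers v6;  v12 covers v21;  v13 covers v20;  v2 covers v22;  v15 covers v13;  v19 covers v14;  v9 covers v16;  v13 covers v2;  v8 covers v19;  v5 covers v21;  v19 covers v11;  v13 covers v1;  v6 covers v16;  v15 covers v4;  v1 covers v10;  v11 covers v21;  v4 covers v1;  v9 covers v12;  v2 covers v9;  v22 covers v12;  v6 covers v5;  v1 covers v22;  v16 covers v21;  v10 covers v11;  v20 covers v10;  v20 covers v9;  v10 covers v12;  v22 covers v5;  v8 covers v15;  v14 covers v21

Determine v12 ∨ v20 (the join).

Common upper bounds of {v12, v20}: v13, v15, v20, v8.
The least among these is v20.

v20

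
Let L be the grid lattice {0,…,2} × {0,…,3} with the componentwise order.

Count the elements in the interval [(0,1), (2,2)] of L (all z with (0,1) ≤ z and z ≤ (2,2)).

6

The interval [(0,1), (2,2)] = {(0,1), (0,2), (1,1), (1,2), (2,1), (2,2)}, which has 6 elements.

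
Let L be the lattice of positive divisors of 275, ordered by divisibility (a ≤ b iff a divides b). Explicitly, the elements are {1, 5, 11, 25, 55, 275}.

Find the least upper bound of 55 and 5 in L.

Common upper bounds of {55, 5}: 275, 55.
The least among these is 55.

55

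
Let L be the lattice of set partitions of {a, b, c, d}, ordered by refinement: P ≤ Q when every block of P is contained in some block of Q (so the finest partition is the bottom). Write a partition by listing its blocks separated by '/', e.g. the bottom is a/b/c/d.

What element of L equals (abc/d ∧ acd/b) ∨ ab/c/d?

abc/d

abc/d ∧ acd/b = ac/b/d
ac/b/d ∨ ab/c/d = abc/d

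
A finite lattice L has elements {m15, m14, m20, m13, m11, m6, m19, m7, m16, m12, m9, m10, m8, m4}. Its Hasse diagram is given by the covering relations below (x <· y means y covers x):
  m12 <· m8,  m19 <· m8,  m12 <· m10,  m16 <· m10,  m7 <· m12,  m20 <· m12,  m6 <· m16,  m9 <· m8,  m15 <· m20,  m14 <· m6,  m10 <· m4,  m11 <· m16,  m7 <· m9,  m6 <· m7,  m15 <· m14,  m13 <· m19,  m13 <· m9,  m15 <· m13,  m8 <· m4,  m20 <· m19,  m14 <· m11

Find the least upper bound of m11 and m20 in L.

m10

Common upper bounds of {m11, m20}: m10, m4.
The least among these is m10.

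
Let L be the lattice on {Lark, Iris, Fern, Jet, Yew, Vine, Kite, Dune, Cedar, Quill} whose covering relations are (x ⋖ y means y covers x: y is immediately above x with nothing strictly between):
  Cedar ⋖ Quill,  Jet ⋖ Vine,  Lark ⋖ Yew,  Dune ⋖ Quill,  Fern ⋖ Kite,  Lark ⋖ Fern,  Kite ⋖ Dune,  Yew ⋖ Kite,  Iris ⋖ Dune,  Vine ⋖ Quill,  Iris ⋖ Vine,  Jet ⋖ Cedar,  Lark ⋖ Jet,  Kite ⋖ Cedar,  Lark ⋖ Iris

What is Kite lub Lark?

Common upper bounds of {Kite, Lark}: Cedar, Dune, Kite, Quill.
The least among these is Kite.

Kite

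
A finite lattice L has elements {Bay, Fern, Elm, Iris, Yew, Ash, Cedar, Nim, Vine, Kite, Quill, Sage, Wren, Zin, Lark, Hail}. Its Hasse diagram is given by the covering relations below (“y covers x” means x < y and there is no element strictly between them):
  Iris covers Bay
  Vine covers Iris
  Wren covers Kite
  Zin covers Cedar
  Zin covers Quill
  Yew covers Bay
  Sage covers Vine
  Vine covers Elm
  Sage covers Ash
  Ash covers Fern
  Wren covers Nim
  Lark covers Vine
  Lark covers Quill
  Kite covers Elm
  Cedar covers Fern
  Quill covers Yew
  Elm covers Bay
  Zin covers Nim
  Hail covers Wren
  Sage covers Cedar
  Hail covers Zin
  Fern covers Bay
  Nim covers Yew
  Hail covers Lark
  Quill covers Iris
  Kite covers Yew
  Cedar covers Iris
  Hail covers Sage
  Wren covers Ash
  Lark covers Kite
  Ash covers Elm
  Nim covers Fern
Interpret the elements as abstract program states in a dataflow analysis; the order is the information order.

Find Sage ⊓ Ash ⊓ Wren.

Common lower bounds of {Sage, Ash, Wren}: Ash, Bay, Elm, Fern.
The greatest among these is Ash.

Ash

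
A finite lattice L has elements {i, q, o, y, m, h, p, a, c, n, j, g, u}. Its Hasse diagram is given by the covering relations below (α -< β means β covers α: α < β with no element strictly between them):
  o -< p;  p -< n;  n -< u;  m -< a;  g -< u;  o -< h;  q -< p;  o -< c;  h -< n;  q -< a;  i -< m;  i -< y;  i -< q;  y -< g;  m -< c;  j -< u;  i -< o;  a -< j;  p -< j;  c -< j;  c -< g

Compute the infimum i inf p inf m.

i

Common lower bounds of {i, p, m}: i.
The greatest among these is i.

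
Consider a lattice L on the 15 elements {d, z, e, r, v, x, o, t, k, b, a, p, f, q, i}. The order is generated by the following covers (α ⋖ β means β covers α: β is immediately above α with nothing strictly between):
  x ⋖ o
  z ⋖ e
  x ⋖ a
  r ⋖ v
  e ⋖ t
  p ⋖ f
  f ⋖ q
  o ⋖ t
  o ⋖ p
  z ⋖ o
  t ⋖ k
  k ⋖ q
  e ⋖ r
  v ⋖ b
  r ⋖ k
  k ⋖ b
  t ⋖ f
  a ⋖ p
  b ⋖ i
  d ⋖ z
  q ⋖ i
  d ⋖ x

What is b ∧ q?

Common lower bounds of {b, q}: d, e, k, o, r, t, x, z.
The greatest among these is k.

k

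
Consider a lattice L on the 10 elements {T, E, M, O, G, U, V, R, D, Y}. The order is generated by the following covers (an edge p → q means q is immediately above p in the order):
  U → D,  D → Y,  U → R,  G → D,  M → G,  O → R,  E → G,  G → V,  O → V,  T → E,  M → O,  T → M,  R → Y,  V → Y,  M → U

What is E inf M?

T

Common lower bounds of {E, M}: T.
The greatest among these is T.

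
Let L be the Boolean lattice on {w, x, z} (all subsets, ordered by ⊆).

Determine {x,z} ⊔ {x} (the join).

{x,z}

Under ⊆, join is union: {x,z} ∪ {x} = {x,z}.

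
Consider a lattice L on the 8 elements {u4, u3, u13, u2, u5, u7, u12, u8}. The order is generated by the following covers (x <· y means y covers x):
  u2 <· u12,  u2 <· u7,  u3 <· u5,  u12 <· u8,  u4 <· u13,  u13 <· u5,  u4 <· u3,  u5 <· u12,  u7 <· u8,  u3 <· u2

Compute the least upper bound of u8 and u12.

u8

Common upper bounds of {u8, u12}: u8.
The least among these is u8.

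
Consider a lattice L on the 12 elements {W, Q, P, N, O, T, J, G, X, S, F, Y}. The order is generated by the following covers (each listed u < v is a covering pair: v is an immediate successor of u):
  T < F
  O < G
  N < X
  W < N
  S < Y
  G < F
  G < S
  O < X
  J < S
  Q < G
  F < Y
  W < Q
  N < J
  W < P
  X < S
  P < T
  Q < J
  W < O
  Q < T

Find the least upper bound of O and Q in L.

Common upper bounds of {O, Q}: F, G, S, Y.
The least among these is G.

G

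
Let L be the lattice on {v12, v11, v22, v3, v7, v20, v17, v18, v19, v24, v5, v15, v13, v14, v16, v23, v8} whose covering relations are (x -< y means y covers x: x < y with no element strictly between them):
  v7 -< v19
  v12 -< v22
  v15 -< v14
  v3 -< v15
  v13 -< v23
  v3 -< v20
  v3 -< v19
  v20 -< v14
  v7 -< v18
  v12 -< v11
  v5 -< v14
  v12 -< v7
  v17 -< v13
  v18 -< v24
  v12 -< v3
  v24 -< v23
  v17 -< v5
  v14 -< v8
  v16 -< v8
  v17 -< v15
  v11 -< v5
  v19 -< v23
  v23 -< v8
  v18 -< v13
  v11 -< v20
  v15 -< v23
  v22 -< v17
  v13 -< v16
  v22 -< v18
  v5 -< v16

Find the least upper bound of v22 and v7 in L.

Common upper bounds of {v22, v7}: v13, v16, v18, v23, v24, v8.
The least among these is v18.

v18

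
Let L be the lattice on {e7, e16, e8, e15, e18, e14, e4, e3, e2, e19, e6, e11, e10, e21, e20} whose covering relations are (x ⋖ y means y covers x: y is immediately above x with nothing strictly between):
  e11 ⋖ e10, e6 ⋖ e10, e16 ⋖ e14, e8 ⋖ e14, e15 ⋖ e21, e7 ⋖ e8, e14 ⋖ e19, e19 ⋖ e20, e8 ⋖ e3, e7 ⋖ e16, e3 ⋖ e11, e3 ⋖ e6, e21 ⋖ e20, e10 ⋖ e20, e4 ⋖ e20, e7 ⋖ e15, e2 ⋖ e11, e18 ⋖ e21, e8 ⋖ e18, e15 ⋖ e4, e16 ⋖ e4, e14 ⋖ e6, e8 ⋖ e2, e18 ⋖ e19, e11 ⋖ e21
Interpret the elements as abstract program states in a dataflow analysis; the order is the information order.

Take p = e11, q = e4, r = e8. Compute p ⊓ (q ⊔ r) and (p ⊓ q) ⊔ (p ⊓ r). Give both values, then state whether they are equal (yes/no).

e11; e8; no

q ⊔ r = e20, so p ⊓ (q ⊔ r) = e11 ⊓ e20 = e11.
p ⊓ q = e7 and p ⊓ r = e8, so (p ⊓ q) ⊔ (p ⊓ r) = e7 ⊔ e8 = e8.
Equal: no.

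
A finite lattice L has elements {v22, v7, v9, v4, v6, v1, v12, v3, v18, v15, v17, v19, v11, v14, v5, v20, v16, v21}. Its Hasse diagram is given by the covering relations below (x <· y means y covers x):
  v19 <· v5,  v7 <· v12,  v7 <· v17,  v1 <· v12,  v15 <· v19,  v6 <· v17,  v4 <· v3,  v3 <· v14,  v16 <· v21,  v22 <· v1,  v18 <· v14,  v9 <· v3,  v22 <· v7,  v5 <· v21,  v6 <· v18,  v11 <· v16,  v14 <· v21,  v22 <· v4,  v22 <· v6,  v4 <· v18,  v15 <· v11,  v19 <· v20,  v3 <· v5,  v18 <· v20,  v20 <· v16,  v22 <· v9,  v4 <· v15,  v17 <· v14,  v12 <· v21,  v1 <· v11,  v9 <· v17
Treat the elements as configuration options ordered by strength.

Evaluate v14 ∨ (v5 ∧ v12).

v14

v5 ∧ v12 = v22
v14 ∨ v22 = v14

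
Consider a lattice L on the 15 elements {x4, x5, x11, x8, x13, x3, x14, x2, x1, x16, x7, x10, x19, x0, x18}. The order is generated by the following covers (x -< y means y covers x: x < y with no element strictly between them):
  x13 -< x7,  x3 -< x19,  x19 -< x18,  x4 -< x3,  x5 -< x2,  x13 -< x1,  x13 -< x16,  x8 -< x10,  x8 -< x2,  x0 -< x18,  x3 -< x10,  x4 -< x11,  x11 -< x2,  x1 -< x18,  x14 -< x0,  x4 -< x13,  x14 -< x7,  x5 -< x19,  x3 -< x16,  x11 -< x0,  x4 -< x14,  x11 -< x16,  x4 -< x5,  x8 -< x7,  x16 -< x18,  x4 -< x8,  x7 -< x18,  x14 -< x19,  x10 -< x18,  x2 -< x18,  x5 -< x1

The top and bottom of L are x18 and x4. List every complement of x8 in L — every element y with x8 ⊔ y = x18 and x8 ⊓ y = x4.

x0, x1, x16, x19

Need y with x8 ∨ y = x18 and x8 ∧ y = x4.
Checking each element gives: x0, x1, x16, x19.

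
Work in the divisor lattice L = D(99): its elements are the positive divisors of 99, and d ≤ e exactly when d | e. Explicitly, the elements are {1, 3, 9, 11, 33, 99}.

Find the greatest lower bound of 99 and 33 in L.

Common lower bounds of {99, 33}: 1, 11, 3, 33.
The greatest among these is 33.

33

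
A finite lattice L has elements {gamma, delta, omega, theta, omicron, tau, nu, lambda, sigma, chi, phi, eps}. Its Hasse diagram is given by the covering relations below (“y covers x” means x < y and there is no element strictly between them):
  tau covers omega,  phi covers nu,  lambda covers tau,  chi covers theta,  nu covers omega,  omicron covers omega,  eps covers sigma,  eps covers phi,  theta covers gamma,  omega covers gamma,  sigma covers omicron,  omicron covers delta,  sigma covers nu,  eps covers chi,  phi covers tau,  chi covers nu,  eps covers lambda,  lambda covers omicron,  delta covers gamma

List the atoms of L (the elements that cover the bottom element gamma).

delta, omega, theta

The atoms are exactly the elements that cover gamma: delta, omega, theta.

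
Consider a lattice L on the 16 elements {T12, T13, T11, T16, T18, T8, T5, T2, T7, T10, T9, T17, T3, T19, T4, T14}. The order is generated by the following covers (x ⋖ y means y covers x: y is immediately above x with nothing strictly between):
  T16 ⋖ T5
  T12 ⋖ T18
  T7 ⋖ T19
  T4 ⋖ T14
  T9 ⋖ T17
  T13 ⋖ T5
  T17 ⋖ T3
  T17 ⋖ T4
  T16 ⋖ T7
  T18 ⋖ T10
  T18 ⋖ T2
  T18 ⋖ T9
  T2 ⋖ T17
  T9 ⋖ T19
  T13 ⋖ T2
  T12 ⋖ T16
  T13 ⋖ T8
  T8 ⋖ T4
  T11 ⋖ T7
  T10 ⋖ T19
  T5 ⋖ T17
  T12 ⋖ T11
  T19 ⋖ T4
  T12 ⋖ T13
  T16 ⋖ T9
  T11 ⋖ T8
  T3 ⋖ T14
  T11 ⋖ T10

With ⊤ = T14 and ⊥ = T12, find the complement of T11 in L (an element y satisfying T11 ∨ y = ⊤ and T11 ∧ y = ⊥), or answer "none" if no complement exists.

Need y with T11 ∨ y = T14 and T11 ∧ y = T12.
Checking each element gives: T3.

T3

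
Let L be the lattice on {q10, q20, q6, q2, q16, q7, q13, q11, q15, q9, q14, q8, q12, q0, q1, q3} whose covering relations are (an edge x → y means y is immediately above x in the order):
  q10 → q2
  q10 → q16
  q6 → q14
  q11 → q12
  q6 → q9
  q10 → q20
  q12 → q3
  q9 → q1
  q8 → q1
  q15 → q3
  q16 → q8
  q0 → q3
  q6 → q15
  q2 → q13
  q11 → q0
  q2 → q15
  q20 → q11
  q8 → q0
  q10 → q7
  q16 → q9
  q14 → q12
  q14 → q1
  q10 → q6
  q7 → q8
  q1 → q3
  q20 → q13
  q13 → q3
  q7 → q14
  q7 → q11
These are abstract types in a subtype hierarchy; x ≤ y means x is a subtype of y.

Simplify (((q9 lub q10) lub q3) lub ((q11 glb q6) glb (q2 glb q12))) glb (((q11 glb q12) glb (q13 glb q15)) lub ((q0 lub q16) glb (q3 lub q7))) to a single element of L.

q0

q9 ∨ q10 = q9
q9 ∨ q3 = q3
q11 ∧ q6 = q10
q2 ∧ q12 = q10
q10 ∧ q10 = q10
q3 ∨ q10 = q3
q11 ∧ q12 = q11
q13 ∧ q15 = q2
q11 ∧ q2 = q10
q0 ∨ q16 = q0
q3 ∨ q7 = q3
q0 ∧ q3 = q0
q10 ∨ q0 = q0
q3 ∧ q0 = q0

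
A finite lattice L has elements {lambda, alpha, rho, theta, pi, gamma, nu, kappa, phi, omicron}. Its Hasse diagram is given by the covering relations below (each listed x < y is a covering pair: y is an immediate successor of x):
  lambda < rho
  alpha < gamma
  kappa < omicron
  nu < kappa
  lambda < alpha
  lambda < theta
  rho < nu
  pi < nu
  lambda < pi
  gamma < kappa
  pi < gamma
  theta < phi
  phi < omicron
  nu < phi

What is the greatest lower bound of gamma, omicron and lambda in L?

Common lower bounds of {gamma, omicron, lambda}: lambda.
The greatest among these is lambda.

lambda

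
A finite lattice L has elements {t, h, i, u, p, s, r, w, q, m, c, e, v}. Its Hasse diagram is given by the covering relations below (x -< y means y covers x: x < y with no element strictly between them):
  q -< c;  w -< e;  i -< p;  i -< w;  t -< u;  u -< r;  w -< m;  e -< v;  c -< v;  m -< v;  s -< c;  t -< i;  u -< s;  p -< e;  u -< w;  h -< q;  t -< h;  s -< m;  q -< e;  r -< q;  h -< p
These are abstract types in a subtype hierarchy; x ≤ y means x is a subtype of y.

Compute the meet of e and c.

Common lower bounds of {e, c}: h, q, r, t, u.
The greatest among these is q.

q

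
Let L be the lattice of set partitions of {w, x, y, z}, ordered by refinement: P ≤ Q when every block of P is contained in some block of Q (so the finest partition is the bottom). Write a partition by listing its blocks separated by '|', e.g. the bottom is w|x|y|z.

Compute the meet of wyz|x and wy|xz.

wy|x|z

Common lower bounds of {wyz|x, wy|xz}: wy|x|z, w|x|y|z.
The greatest among these is wy|x|z.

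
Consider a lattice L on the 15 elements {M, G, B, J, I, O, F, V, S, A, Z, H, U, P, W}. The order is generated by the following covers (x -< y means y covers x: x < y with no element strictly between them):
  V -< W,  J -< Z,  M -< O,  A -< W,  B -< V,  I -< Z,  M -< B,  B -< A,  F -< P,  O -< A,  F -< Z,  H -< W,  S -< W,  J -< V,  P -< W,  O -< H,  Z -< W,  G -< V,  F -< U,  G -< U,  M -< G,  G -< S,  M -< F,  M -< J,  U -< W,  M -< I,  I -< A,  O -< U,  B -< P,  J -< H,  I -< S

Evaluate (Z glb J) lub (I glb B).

Z ∧ J = J
I ∧ B = M
J ∨ M = J

J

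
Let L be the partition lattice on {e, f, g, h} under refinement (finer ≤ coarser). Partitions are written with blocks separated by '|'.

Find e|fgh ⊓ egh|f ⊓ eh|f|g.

e|f|g|h

Common lower bounds of {e|fgh, egh|f, eh|f|g}: e|f|g|h.
The greatest among these is e|f|g|h.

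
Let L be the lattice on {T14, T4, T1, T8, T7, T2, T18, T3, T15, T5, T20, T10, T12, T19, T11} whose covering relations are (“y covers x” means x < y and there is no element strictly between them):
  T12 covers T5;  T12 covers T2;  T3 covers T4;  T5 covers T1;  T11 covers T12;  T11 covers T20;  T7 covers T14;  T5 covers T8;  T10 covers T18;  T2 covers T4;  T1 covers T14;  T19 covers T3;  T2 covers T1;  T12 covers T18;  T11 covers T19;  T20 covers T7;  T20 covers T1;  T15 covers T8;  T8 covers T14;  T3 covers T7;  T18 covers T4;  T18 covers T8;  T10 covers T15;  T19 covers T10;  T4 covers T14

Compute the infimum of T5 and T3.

T14

Common lower bounds of {T5, T3}: T14.
The greatest among these is T14.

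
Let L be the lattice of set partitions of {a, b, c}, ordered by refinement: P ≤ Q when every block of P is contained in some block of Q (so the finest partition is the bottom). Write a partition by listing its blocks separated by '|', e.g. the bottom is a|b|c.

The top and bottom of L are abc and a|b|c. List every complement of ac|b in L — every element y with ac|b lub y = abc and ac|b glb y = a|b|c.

Need y with ac|b ∨ y = abc and ac|b ∧ y = a|b|c.
Checking each element gives: ab|c, a|bc.

ab|c, a|bc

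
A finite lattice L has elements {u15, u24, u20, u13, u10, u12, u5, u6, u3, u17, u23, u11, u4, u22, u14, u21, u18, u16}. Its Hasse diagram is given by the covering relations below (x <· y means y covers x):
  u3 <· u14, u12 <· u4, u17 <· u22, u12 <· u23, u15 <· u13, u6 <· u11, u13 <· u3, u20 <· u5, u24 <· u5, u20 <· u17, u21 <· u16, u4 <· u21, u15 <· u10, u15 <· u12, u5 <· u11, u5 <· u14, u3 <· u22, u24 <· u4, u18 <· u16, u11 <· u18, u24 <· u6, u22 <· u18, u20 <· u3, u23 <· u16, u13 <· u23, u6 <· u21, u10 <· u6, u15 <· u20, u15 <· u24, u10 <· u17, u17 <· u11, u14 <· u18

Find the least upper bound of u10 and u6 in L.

u6

Common upper bounds of {u10, u6}: u11, u16, u18, u21, u6.
The least among these is u6.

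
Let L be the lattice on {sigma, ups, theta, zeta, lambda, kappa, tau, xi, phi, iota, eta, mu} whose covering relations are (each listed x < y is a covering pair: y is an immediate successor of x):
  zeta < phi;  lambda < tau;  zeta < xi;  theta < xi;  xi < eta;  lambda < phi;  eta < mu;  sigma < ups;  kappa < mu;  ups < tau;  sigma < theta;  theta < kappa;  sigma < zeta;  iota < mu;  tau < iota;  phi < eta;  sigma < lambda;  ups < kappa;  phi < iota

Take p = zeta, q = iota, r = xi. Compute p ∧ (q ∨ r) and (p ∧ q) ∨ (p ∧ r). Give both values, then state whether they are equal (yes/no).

zeta; zeta; yes

q ∨ r = mu, so p ∧ (q ∨ r) = zeta ∧ mu = zeta.
p ∧ q = zeta and p ∧ r = zeta, so (p ∧ q) ∨ (p ∧ r) = zeta ∨ zeta = zeta.
Equal: yes.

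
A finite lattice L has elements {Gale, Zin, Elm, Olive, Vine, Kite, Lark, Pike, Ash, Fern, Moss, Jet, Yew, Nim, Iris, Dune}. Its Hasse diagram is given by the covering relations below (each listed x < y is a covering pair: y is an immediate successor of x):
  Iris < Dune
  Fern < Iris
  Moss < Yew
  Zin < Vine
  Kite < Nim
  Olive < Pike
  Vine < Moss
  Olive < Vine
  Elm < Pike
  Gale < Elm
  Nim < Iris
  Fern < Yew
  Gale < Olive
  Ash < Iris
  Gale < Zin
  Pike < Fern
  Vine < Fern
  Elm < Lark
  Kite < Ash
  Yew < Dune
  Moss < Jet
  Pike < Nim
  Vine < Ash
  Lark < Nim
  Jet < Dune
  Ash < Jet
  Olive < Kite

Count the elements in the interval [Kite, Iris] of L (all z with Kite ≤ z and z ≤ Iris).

4

The interval [Kite, Iris] = {Ash, Iris, Kite, Nim}, which has 4 elements.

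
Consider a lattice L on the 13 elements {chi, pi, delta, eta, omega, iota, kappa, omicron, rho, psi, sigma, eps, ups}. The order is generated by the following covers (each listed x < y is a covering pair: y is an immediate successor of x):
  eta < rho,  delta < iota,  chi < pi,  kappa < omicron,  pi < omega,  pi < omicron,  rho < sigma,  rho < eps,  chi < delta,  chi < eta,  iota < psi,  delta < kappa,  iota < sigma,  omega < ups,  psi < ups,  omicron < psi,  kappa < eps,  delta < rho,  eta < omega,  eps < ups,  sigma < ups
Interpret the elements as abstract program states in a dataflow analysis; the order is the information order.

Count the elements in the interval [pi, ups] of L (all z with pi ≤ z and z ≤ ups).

The interval [pi, ups] = {omega, omicron, pi, psi, ups}, which has 5 elements.

5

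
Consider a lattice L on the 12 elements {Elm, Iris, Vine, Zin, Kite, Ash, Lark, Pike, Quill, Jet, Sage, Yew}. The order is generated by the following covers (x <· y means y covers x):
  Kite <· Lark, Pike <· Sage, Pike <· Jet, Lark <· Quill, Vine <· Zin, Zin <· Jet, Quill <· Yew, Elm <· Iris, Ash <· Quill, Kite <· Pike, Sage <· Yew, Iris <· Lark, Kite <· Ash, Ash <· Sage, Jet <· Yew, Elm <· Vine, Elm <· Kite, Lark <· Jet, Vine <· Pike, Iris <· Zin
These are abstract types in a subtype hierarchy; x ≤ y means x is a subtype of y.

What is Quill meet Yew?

Common lower bounds of {Quill, Yew}: Ash, Elm, Iris, Kite, Lark, Quill.
The greatest among these is Quill.

Quill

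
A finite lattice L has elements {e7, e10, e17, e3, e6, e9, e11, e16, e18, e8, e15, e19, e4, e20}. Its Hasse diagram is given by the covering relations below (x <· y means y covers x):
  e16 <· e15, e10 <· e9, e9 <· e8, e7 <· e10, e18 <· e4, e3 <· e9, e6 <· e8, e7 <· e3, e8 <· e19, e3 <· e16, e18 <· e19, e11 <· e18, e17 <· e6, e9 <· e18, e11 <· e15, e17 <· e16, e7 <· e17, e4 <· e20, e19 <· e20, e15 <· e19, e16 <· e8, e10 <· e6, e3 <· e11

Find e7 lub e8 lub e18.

e19

Common upper bounds of {e7, e8, e18}: e19, e20.
The least among these is e19.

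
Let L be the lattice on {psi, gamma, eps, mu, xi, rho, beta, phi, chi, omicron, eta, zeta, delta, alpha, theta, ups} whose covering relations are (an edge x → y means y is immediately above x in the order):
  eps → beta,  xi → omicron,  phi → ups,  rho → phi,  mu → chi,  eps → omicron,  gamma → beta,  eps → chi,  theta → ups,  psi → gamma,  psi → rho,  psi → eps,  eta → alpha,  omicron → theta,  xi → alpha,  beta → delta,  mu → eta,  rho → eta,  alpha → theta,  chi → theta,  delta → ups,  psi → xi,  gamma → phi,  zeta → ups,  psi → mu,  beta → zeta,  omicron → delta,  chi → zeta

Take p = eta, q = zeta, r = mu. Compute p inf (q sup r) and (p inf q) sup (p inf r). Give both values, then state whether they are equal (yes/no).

mu; mu; yes

q sup r = zeta, so p inf (q sup r) = eta inf zeta = mu.
p inf q = mu and p inf r = mu, so (p inf q) sup (p inf r) = mu sup mu = mu.
Equal: yes.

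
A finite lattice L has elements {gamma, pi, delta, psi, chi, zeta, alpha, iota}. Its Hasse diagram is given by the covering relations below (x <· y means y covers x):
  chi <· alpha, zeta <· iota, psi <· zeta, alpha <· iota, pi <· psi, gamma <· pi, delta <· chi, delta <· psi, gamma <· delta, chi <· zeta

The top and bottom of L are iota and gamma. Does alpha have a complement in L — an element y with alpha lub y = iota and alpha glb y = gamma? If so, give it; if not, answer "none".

Need y with alpha ∨ y = iota and alpha ∧ y = gamma.
Checking each element gives: pi.

pi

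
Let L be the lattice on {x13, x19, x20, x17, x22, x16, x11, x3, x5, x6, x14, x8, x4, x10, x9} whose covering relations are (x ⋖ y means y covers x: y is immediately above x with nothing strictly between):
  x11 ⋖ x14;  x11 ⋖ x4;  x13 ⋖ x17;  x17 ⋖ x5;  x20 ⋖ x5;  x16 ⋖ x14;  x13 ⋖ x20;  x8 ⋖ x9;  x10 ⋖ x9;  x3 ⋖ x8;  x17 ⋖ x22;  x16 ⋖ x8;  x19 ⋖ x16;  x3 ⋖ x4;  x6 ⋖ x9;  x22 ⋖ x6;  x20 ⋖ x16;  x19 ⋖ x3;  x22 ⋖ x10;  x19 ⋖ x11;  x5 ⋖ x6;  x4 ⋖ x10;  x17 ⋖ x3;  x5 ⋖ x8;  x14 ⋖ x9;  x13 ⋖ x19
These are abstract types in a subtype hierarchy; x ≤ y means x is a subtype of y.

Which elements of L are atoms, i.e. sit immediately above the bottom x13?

x17, x19, x20

The atoms are exactly the elements that cover x13: x17, x19, x20.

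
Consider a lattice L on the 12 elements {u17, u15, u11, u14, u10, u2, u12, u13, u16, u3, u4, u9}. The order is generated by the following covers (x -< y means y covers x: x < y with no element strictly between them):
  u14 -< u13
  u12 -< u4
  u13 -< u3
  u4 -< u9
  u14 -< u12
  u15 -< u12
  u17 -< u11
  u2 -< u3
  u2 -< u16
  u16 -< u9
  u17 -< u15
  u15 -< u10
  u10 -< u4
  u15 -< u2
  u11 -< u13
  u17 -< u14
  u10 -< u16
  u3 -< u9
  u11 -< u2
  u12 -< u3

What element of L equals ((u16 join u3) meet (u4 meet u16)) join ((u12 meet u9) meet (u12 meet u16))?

u16 ∨ u3 = u9
u4 ∧ u16 = u10
u9 ∧ u10 = u10
u12 ∧ u9 = u12
u12 ∧ u16 = u15
u12 ∧ u15 = u15
u10 ∨ u15 = u10

u10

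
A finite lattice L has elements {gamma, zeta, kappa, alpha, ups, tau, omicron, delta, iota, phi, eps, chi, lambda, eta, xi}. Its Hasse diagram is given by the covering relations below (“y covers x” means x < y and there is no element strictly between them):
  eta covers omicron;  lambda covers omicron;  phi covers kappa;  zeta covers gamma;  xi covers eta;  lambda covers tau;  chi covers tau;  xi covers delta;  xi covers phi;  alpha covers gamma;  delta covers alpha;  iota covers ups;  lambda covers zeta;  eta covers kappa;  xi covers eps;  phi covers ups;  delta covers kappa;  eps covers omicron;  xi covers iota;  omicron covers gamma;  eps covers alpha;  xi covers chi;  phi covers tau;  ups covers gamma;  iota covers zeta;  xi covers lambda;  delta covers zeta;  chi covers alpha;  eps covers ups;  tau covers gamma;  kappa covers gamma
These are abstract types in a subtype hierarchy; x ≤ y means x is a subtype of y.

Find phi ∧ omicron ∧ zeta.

Common lower bounds of {phi, omicron, zeta}: gamma.
The greatest among these is gamma.

gamma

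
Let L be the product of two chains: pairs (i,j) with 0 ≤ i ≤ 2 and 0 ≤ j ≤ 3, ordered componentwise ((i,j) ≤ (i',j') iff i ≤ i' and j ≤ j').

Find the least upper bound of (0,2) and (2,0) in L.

(2,2)

In a product of chains, the join is componentwise max, giving (2,2).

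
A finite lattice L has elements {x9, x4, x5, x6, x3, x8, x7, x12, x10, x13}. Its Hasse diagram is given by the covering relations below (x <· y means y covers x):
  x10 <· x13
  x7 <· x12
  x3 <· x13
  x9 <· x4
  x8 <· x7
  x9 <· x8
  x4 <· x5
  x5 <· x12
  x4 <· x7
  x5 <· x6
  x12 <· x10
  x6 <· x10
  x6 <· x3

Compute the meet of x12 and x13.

x12

Common lower bounds of {x12, x13}: x12, x4, x5, x7, x8, x9.
The greatest among these is x12.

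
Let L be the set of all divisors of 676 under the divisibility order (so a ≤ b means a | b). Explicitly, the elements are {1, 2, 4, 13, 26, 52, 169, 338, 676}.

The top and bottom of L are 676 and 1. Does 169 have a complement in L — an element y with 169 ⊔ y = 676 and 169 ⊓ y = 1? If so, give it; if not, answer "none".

Need y with 169 ∨ y = 676 and 169 ∧ y = 1.
Checking each element gives: 4.

4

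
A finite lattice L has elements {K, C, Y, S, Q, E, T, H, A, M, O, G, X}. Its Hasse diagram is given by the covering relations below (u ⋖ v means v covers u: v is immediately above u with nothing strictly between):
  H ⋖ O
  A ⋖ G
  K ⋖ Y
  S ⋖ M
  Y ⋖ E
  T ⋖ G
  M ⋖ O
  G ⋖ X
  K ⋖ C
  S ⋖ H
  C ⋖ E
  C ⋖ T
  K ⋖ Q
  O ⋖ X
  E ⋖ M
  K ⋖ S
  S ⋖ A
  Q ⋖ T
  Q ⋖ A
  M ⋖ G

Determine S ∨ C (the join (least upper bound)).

Common upper bounds of {S, C}: G, M, O, X.
The least among these is M.

M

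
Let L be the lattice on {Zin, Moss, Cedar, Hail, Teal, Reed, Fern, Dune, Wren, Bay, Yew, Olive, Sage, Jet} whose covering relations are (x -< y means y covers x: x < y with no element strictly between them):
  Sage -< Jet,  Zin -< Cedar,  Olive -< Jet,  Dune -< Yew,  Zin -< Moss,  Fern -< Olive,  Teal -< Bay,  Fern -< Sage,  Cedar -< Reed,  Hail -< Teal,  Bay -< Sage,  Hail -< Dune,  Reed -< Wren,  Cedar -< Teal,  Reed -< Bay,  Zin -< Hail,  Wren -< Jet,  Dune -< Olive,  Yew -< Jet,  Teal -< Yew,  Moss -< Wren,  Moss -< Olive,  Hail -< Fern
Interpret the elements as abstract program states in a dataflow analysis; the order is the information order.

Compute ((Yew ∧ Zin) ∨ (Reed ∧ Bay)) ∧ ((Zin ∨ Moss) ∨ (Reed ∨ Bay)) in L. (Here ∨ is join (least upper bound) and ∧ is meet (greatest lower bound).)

Yew ∧ Zin = Zin
Reed ∧ Bay = Reed
Zin ∨ Reed = Reed
Zin ∨ Moss = Moss
Reed ∨ Bay = Bay
Moss ∨ Bay = Jet
Reed ∧ Jet = Reed

Reed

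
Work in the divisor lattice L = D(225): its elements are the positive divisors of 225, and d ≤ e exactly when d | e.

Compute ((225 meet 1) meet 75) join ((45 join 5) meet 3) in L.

225 ∧ 1 = 1
1 ∧ 75 = 1
45 ∨ 5 = 45
45 ∧ 3 = 3
1 ∨ 3 = 3

3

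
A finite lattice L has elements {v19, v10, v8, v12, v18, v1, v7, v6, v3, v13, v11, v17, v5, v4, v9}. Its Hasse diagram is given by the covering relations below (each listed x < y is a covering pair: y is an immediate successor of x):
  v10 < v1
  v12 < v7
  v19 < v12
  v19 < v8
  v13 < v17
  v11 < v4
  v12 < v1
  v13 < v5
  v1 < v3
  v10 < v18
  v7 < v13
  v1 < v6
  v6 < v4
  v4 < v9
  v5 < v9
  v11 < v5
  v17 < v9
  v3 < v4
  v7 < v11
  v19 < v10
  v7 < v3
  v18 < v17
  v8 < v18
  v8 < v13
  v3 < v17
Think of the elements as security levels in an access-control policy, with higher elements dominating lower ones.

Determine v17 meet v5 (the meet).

Common lower bounds of {v17, v5}: v12, v13, v19, v7, v8.
The greatest among these is v13.

v13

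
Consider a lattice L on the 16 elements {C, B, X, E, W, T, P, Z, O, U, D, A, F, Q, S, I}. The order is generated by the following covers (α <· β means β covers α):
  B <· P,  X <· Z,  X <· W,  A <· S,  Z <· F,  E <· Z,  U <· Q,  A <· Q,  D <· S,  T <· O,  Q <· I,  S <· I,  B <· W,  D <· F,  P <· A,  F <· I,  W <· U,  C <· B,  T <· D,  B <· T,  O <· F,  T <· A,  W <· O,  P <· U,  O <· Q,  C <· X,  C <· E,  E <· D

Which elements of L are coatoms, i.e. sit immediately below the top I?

The coatoms are exactly the elements covered by I: F, Q, S.

F, Q, S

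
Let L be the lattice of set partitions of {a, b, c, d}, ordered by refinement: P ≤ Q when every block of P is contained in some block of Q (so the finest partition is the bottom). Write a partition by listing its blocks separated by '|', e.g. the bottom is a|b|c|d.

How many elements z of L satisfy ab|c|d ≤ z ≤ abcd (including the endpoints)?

5

The interval [ab|c|d, abcd] = {abcd, abc|d, abd|c, ab|cd, ab|c|d}, which has 5 elements.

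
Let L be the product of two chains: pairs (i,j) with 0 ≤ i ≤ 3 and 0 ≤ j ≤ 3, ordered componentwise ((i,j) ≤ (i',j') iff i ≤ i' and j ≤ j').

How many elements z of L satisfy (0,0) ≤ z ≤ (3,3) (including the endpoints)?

16

The interval [(0,0), (3,3)] = {(0,0), (0,1), (0,2), (0,3), (1,0), (1,1), (1,2), (1,3), (2,0), (2,1), (2,2), (2,3), (3,0), (3,1), (3,2), (3,3)}, which has 16 elements.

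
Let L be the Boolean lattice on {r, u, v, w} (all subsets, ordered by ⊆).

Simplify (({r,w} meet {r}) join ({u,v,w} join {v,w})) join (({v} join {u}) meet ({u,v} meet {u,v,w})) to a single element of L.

{r,w} ∧ {r} = {r}
{u,v,w} ∨ {v,w} = {u,v,w}
{r} ∨ {u,v,w} = {r,u,v,w}
{v} ∨ {u} = {u,v}
{u,v} ∧ {u,v,w} = {u,v}
{u,v} ∧ {u,v} = {u,v}
{r,u,v,w} ∨ {u,v} = {r,u,v,w}

{r,u,v,w}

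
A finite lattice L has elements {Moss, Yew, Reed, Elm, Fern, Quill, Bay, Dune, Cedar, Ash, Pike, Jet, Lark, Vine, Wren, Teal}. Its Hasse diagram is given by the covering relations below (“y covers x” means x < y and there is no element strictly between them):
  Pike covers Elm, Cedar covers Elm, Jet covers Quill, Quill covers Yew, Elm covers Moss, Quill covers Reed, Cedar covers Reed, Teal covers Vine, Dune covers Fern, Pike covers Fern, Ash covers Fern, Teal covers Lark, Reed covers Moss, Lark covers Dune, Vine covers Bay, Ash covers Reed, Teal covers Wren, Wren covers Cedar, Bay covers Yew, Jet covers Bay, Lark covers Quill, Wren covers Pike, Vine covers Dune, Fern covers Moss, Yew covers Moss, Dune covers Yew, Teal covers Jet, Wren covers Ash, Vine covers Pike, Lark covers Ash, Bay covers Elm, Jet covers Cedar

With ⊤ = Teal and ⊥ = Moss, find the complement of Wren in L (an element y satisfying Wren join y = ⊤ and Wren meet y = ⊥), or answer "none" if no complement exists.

Need y with Wren ∨ y = Teal and Wren ∧ y = Moss.
Checking each element gives: Yew.

Yew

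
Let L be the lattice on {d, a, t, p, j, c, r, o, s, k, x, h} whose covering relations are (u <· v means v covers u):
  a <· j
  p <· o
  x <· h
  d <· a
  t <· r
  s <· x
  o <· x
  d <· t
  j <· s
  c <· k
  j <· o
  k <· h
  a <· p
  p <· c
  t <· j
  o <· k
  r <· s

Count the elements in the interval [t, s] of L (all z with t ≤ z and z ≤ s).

4

The interval [t, s] = {j, r, s, t}, which has 4 elements.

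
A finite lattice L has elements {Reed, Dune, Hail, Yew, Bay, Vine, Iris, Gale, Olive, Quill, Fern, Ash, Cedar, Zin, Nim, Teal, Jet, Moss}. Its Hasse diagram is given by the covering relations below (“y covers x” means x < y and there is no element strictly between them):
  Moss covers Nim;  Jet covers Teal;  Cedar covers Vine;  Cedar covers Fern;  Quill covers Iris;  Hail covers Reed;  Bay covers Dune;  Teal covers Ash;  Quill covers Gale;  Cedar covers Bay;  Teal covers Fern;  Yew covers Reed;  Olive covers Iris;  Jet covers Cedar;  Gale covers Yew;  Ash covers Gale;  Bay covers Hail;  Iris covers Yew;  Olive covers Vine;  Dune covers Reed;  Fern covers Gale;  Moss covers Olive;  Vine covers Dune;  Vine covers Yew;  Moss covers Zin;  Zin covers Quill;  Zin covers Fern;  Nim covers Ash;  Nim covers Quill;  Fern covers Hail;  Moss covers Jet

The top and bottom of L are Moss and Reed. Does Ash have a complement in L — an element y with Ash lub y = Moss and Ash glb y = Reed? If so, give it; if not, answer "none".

none

For every candidate y, either Ash ∨ y ≠ Moss or Ash ∧ y ≠ Reed; no complement exists.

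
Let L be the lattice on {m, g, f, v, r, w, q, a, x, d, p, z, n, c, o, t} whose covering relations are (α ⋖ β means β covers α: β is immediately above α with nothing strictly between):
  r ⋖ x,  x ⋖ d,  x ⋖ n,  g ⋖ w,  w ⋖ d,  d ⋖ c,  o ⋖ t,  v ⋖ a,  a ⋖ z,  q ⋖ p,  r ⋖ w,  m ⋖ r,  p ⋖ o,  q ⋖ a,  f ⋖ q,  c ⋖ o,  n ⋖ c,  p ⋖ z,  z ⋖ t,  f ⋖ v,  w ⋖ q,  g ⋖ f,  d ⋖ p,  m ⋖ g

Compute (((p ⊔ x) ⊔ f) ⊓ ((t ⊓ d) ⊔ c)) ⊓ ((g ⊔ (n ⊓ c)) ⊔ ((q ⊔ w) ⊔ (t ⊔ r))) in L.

p ∨ x = p
p ∨ f = p
t ∧ d = d
d ∨ c = c
p ∧ c = d
n ∧ c = n
g ∨ n = c
q ∨ w = q
t ∨ r = t
q ∨ t = t
c ∨ t = t
d ∧ t = d

d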